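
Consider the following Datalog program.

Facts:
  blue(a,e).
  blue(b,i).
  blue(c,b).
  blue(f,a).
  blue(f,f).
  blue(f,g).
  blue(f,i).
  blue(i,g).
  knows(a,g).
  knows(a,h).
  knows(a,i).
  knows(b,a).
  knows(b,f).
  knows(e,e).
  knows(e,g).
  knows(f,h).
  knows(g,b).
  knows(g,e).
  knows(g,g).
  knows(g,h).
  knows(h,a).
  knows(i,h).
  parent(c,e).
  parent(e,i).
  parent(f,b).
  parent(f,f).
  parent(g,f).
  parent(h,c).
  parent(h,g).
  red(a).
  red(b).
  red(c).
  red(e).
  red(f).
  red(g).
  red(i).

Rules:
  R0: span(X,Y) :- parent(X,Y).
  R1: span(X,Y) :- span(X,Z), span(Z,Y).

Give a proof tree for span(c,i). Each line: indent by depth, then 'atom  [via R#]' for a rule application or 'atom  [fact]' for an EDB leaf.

round 1: derive span(c,e) via R0 from parent(c,e)
round 1: derive span(e,i) via R0 from parent(e,i)
round 1: derive span(f,b) via R0 from parent(f,b)
round 1: derive span(f,f) via R0 from parent(f,f)
round 1: derive span(g,f) via R0 from parent(g,f)
round 1: derive span(h,c) via R0 from parent(h,c)
round 1: derive span(h,g) via R0 from parent(h,g)
round 2: derive span(c,i) via R1 from span(c,e), span(e,i)
round 2: derive span(g,b) via R1 from span(g,f), span(f,b)
round 2: derive span(h,e) via R1 from span(h,c), span(c,e)
round 2: derive span(h,f) via R1 from span(h,g), span(g,f)
round 3: derive span(h,b) via R1 from span(h,f), span(f,b)
round 3: derive span(h,i) via R1 from span(h,c), span(c,i)

span(c,i)  [via R1]
  span(c,e)  [via R0]
    parent(c,e)  [fact]
  span(e,i)  [via R0]
    parent(e,i)  [fact]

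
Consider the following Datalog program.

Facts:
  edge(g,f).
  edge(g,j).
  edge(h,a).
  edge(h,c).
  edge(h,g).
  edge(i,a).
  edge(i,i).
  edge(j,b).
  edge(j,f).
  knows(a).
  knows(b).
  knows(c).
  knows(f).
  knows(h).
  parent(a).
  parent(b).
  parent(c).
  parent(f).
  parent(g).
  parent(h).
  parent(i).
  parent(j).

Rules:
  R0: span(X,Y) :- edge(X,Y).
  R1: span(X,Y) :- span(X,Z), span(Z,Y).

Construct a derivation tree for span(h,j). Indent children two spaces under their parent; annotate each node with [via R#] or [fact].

span(h,j)  [via R1]
  span(h,g)  [via R0]
    edge(h,g)  [fact]
  span(g,j)  [via R0]
    edge(g,j)  [fact]

round 1: derive span(g,f) via R0 from edge(g,f)
round 1: derive span(g,j) via R0 from edge(g,j)
round 1: derive span(h,a) via R0 from edge(h,a)
round 1: derive span(h,c) via R0 from edge(h,c)
round 1: derive span(h,g) via R0 from edge(h,g)
round 1: derive span(i,a) via R0 from edge(i,a)
round 1: derive span(i,i) via R0 from edge(i,i)
round 1: derive span(j,b) via R0 from edge(j,b)
round 1: derive span(j,f) via R0 from edge(j,f)
round 2: derive span(g,b) via R1 from span(g,j), span(j,b)
round 2: derive span(h,f) via R1 from span(h,g), span(g,f)
round 2: derive span(h,j) via R1 from span(h,g), span(g,j)
round 3: derive span(h,b) via R1 from span(h,g), span(g,b)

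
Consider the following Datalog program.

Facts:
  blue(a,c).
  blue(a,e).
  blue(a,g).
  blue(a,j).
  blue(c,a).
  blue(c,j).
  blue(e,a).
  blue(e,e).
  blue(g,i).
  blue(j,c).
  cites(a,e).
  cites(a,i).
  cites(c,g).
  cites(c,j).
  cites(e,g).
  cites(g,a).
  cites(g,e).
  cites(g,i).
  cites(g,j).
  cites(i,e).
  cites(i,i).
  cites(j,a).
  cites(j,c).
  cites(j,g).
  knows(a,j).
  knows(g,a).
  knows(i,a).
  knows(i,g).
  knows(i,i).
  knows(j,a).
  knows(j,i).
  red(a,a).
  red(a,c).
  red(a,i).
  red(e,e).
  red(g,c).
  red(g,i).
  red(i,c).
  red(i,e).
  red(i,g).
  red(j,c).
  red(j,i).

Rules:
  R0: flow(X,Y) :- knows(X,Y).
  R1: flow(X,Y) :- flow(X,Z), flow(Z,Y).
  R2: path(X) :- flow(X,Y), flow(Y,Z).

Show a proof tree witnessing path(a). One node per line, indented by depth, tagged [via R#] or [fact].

path(a)  [via R2]
  flow(a,j)  [via R0]
    knows(a,j)  [fact]
  flow(j,a)  [via R0]
    knows(j,a)  [fact]

round 1: derive flow(a,j) via R0 from knows(a,j)
round 1: derive flow(g,a) via R0 from knows(g,a)
round 1: derive flow(i,a) via R0 from knows(i,a)
round 1: derive flow(i,g) via R0 from knows(i,g)
round 1: derive flow(i,i) via R0 from knows(i,i)
round 1: derive flow(j,a) via R0 from knows(j,a)
round 1: derive flow(j,i) via R0 from knows(j,i)
round 2: derive flow(a,a) via R1 from flow(a,j), flow(j,a)
round 2: derive flow(a,i) via R1 from flow(a,j), flow(j,i)
round 2: derive flow(g,j) via R1 from flow(g,a), flow(a,j)
round 2: derive flow(i,j) via R1 from flow(i,a), flow(a,j)
round 2: derive flow(j,g) via R1 from flow(j,i), flow(i,g)
round 2: derive flow(j,j) via R1 from flow(j,a), flow(a,j)
round 2: derive path(a) via R2 from flow(a,j), flow(j,a)
round 2: derive path(g) via R2 from flow(g,a), flow(a,j)
round 2: derive path(i) via R2 from flow(i,a), flow(a,j)
round 2: derive path(j) via R2 from flow(j,a), flow(a,j)
round 3: derive flow(a,g) via R1 from flow(a,i), flow(i,g)
round 3: derive flow(g,g) via R1 from flow(g,j), flow(j,g)
round 3: derive flow(g,i) via R1 from flow(g,a), flow(a,i)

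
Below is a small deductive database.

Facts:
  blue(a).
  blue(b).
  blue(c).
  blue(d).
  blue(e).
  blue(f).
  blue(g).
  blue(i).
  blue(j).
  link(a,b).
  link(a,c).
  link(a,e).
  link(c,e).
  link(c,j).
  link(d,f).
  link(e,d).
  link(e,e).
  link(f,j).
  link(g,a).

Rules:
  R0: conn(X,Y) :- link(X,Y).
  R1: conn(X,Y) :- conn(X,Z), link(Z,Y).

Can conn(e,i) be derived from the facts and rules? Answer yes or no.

no

round 1: derive conn(a,b) via R0 from link(a,b)
round 1: derive conn(a,c) via R0 from link(a,c)
round 1: derive conn(a,e) via R0 from link(a,e)
round 1: derive conn(c,e) via R0 from link(c,e)
round 1: derive conn(c,j) via R0 from link(c,j)
round 1: derive conn(d,f) via R0 from link(d,f)
round 1: derive conn(e,d) via R0 from link(e,d)
round 1: derive conn(e,e) via R0 from link(e,e)
round 1: derive conn(f,j) via R0 from link(f,j)
round 1: derive conn(g,a) via R0 from link(g,a)
round 2: derive conn(a,d) via R1 from conn(a,e), link(e,d)
round 2: derive conn(a,j) via R1 from conn(a,c), link(c,j)
round 2: derive conn(c,d) via R1 from conn(c,e), link(e,d)
round 2: derive conn(d,j) via R1 from conn(d,f), link(f,j)
round 2: derive conn(e,f) via R1 from conn(e,d), link(d,f)
round 2: derive conn(g,b) via R1 from conn(g,a), link(a,b)
round 2: derive conn(g,c) via R1 from conn(g,a), link(a,c)
round 2: derive conn(g,e) via R1 from conn(g,a), link(a,e)
round 3: derive conn(a,f) via R1 from conn(a,d), link(d,f)
round 3: derive conn(c,f) via R1 from conn(c,d), link(d,f)
round 3: derive conn(e,j) via R1 from conn(e,f), link(f,j)
round 3: derive conn(g,d) via R1 from conn(g,e), link(e,d)
round 3: derive conn(g,j) via R1 from conn(g,c), link(c,j)
round 4: derive conn(g,f) via R1 from conn(g,d), link(d,f)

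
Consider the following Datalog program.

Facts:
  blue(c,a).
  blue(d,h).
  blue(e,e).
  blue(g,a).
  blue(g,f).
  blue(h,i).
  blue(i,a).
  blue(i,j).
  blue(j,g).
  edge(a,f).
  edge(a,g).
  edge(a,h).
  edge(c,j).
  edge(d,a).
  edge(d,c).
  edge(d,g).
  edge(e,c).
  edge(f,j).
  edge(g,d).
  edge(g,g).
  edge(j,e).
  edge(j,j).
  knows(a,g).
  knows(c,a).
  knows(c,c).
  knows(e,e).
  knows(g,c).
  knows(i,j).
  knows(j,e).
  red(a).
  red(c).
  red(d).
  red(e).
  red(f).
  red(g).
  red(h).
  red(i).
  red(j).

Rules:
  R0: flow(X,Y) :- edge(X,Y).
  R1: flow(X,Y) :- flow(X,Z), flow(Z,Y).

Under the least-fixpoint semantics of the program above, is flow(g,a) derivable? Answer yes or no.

yes

round 1: derive flow(a,f) via R0 from edge(a,f)
round 1: derive flow(a,g) via R0 from edge(a,g)
round 1: derive flow(a,h) via R0 from edge(a,h)
round 1: derive flow(c,j) via R0 from edge(c,j)
round 1: derive flow(d,a) via R0 from edge(d,a)
round 1: derive flow(d,c) via R0 from edge(d,c)
round 1: derive flow(d,g) via R0 from edge(d,g)
round 1: derive flow(e,c) via R0 from edge(e,c)
round 1: derive flow(f,j) via R0 from edge(f,j)
round 1: derive flow(g,d) via R0 from edge(g,d)
round 1: derive flow(g,g) via R0 from edge(g,g)
round 1: derive flow(j,e) via R0 from edge(j,e)
round 1: derive flow(j,j) via R0 from edge(j,j)
round 2: derive flow(a,d) via R1 from flow(a,g), flow(g,d)
round 2: derive flow(a,j) via R1 from flow(a,f), flow(f,j)
round 2: derive flow(c,e) via R1 from flow(c,j), flow(j,e)
round 2: derive flow(d,d) via R1 from flow(d,g), flow(g,d)
round 2: derive flow(d,f) via R1 from flow(d,a), flow(a,f)
round 2: derive flow(d,h) via R1 from flow(d,a), flow(a,h)
round 2: derive flow(d,j) via R1 from flow(d,c), flow(c,j)
round 2: derive flow(e,j) via R1 from flow(e,c), flow(c,j)
round 2: derive flow(f,e) via R1 from flow(f,j), flow(j,e)
round 2: derive flow(g,a) via R1 from flow(g,d), flow(d,a)
round 2: derive flow(g,c) via R1 from flow(g,d), flow(d,c)
round 2: derive flow(j,c) via R1 from flow(j,e), flow(e,c)
round 3: derive flow(a,a) via R1 from flow(a,d), flow(d,a)
round 3: derive flow(a,c) via R1 from flow(a,d), flow(d,c)
round 3: derive flow(a,e) via R1 from flow(a,f), flow(f,e)
round 3: derive flow(c,c) via R1 from flow(c,e), flow(e,c)
round 3: derive flow(d,e) via R1 from flow(d,c), flow(c,e)
round 3: derive flow(e,e) via R1 from flow(e,c), flow(c,e)
round 3: derive flow(f,c) via R1 from flow(f,e), flow(e,c)
round 3: derive flow(g,e) via R1 from flow(g,c), flow(c,e)
round 3: derive flow(g,f) via R1 from flow(g,a), flow(a,f)
round 3: derive flow(g,h) via R1 from flow(g,a), flow(a,h)
round 3: derive flow(g,j) via R1 from flow(g,a), flow(a,j)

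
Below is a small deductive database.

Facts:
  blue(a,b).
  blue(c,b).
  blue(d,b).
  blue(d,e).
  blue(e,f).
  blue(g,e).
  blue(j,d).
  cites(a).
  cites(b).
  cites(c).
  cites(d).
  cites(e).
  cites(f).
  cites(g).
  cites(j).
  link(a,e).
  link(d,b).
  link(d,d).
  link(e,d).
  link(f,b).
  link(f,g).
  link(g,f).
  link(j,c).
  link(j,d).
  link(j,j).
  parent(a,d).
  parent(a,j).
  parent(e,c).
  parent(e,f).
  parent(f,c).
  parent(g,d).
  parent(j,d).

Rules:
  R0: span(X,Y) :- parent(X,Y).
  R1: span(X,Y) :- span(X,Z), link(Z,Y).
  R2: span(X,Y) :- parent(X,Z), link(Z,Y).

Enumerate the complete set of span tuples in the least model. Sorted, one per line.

round 1: derive span(a,d) via R0 from parent(a,d)
round 1: derive span(a,j) via R0 from parent(a,j)
round 1: derive span(e,c) via R0 from parent(e,c)
round 1: derive span(e,f) via R0 from parent(e,f)
round 1: derive span(f,c) via R0 from parent(f,c)
round 1: derive span(g,d) via R0 from parent(g,d)
round 1: derive span(j,d) via R0 from parent(j,d)
round 1: derive span(a,b) via R2 from parent(a,d), link(d,b)
round 1: derive span(a,c) via R2 from parent(a,j), link(j,c)
round 1: derive span(e,b) via R2 from parent(e,f), link(f,b)
round 1: derive span(e,g) via R2 from parent(e,f), link(f,g)
round 1: derive span(g,b) via R2 from parent(g,d), link(d,b)
round 1: derive span(j,b) via R2 from parent(j,d), link(d,b)

span(a,b)
span(a,c)
span(a,d)
span(a,j)
span(e,b)
span(e,c)
span(e,f)
span(e,g)
span(f,c)
span(g,b)
span(g,d)
span(j,b)
span(j,d)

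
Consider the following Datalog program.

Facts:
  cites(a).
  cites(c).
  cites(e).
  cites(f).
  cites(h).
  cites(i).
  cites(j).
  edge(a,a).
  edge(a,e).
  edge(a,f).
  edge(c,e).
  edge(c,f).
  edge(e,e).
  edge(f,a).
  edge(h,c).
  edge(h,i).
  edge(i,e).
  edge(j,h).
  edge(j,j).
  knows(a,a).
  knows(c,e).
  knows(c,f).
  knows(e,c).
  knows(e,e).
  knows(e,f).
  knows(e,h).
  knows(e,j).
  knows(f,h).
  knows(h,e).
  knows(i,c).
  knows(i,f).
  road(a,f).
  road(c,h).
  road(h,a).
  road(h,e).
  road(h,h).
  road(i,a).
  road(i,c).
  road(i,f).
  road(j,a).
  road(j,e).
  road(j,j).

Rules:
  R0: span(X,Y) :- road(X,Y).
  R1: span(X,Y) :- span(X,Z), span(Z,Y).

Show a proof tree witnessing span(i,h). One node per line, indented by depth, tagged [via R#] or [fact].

span(i,h)  [via R1]
  span(i,c)  [via R0]
    road(i,c)  [fact]
  span(c,h)  [via R0]
    road(c,h)  [fact]

round 1: derive span(a,f) via R0 from road(a,f)
round 1: derive span(c,h) via R0 from road(c,h)
round 1: derive span(h,a) via R0 from road(h,a)
round 1: derive span(h,e) via R0 from road(h,e)
round 1: derive span(h,h) via R0 from road(h,h)
round 1: derive span(i,a) via R0 from road(i,a)
round 1: derive span(i,c) via R0 from road(i,c)
round 1: derive span(i,f) via R0 from road(i,f)
round 1: derive span(j,a) via R0 from road(j,a)
round 1: derive span(j,e) via R0 from road(j,e)
round 1: derive span(j,j) via R0 from road(j,j)
round 2: derive span(c,a) via R1 from span(c,h), span(h,a)
round 2: derive span(c,e) via R1 from span(c,h), span(h,e)
round 2: derive span(h,f) via R1 from span(h,a), span(a,f)
round 2: derive span(i,h) via R1 from span(i,c), span(c,h)
round 2: derive span(j,f) via R1 from span(j,a), span(a,f)
round 3: derive span(c,f) via R1 from span(c,a), span(a,f)
round 3: derive span(i,e) via R1 from span(i,c), span(c,e)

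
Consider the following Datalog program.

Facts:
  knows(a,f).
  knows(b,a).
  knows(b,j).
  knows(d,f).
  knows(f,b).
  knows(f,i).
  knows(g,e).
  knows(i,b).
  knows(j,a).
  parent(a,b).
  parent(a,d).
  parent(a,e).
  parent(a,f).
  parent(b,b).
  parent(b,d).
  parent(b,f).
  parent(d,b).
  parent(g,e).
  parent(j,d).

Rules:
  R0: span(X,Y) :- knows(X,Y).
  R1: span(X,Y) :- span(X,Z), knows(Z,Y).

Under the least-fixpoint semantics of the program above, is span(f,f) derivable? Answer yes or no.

round 1: derive span(a,f) via R0 from knows(a,f)
round 1: derive span(b,a) via R0 from knows(b,a)
round 1: derive span(b,j) via R0 from knows(b,j)
round 1: derive span(d,f) via R0 from knows(d,f)
round 1: derive span(f,b) via R0 from knows(f,b)
round 1: derive span(f,i) via R0 from knows(f,i)
round 1: derive span(g,e) via R0 from knows(g,e)
round 1: derive span(i,b) via R0 from knows(i,b)
round 1: derive span(j,a) via R0 from knows(j,a)
round 2: derive span(a,b) via R1 from span(a,f), knows(f,b)
round 2: derive span(a,i) via R1 from span(a,f), knows(f,i)
round 2: derive span(b,f) via R1 from span(b,a), knows(a,f)
round 2: derive span(d,b) via R1 from span(d,f), knows(f,b)
round 2: derive span(d,i) via R1 from span(d,f), knows(f,i)
round 2: derive span(f,a) via R1 from span(f,b), knows(b,a)
round 2: derive span(f,j) via R1 from span(f,b), knows(b,j)
round 2: derive span(i,a) via R1 from span(i,b), knows(b,a)
round 2: derive span(i,j) via R1 from span(i,b), knows(b,j)
round 2: derive span(j,f) via R1 from span(j,a), knows(a,f)
round 3: derive span(a,a) via R1 from span(a,b), knows(b,a)
round 3: derive span(a,j) via R1 from span(a,b), knows(b,j)
round 3: derive span(b,b) via R1 from span(b,f), knows(f,b)
round 3: derive span(b,i) via R1 from span(b,f), knows(f,i)
round 3: derive span(d,a) via R1 from span(d,b), knows(b,a)
round 3: derive span(d,j) via R1 from span(d,b), knows(b,j)
round 3: derive span(f,f) via R1 from span(f,a), knows(a,f)
round 3: derive span(i,f) via R1 from span(i,a), knows(a,f)
round 3: derive span(j,b) via R1 from span(j,f), knows(f,b)
round 3: derive span(j,i) via R1 from span(j,f), knows(f,i)
round 4: derive span(i,i) via R1 from span(i,f), knows(f,i)
round 4: derive span(j,j) via R1 from span(j,b), knows(b,j)

yes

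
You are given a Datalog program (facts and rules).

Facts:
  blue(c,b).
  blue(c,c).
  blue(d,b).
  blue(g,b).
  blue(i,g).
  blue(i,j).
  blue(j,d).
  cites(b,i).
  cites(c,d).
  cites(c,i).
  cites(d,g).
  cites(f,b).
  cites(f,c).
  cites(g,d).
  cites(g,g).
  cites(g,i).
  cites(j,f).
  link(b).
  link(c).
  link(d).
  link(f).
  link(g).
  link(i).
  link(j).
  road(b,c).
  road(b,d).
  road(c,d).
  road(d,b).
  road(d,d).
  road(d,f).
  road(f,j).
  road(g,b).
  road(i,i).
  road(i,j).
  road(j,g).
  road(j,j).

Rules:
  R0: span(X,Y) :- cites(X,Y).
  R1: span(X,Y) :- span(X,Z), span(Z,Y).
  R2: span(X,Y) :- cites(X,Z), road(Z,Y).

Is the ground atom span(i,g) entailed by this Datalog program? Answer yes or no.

no

round 1: derive span(b,i) via R0 from cites(b,i)
round 1: derive span(c,d) via R0 from cites(c,d)
round 1: derive span(c,i) via R0 from cites(c,i)
round 1: derive span(d,g) via R0 from cites(d,g)
round 1: derive span(f,b) via R0 from cites(f,b)
round 1: derive span(f,c) via R0 from cites(f,c)
round 1: derive span(g,d) via R0 from cites(g,d)
round 1: derive span(g,g) via R0 from cites(g,g)
round 1: derive span(g,i) via R0 from cites(g,i)
round 1: derive span(j,f) via R0 from cites(j,f)
round 1: derive span(b,j) via R2 from cites(b,i), road(i,j)
round 1: derive span(c,b) via R2 from cites(c,d), road(d,b)
round 1: derive span(c,f) via R2 from cites(c,d), road(d,f)
round 1: derive span(c,j) via R2 from cites(c,i), road(i,j)
round 1: derive span(d,b) via R2 from cites(d,g), road(g,b)
round 1: derive span(f,d) via R2 from cites(f,b), road(b,d)
round 1: derive span(g,b) via R2 from cites(g,d), road(d,b)
round 1: derive span(g,f) via R2 from cites(g,d), road(d,f)
round 1: derive span(g,j) via R2 from cites(g,i), road(i,j)
round 1: derive span(j,j) via R2 from cites(j,f), road(f,j)
round 2: derive span(b,f) via R1 from span(b,j), span(j,f)
round 2: derive span(c,c) via R1 from span(c,f), span(f,c)
round 2: derive span(c,g) via R1 from span(c,d), span(d,g)
round 2: derive span(d,d) via R1 from span(d,g), span(g,d)
round 2: derive span(d,f) via R1 from span(d,g), span(g,f)
round 2: derive span(d,i) via R1 from span(d,b), span(b,i)
round 2: derive span(d,j) via R1 from span(d,b), span(b,j)
round 2: derive span(f,f) via R1 from span(f,c), span(c,f)
round 2: derive span(f,g) via R1 from span(f,d), span(d,g)
round 2: derive span(f,i) via R1 from span(f,b), span(b,i)
round 2: derive span(f,j) via R1 from span(f,b), span(b,j)
round 2: derive span(g,c) via R1 from span(g,f), span(f,c)
round 2: derive span(j,b) via R1 from span(j,f), span(f,b)
round 2: derive span(j,c) via R1 from span(j,f), span(f,c)
round 2: derive span(j,d) via R1 from span(j,f), span(f,d)
round 3: derive span(b,b) via R1 from span(b,f), span(f,b)
round 3: derive span(b,c) via R1 from span(b,f), span(f,c)
round 3: derive span(b,d) via R1 from span(b,f), span(f,d)
round 3: derive span(b,g) via R1 from span(b,f), span(f,g)
round 3: derive span(d,c) via R1 from span(d,f), span(f,c)
round 3: derive span(j,g) via R1 from span(j,c), span(c,g)
round 3: derive span(j,i) via R1 from span(j,b), span(b,i)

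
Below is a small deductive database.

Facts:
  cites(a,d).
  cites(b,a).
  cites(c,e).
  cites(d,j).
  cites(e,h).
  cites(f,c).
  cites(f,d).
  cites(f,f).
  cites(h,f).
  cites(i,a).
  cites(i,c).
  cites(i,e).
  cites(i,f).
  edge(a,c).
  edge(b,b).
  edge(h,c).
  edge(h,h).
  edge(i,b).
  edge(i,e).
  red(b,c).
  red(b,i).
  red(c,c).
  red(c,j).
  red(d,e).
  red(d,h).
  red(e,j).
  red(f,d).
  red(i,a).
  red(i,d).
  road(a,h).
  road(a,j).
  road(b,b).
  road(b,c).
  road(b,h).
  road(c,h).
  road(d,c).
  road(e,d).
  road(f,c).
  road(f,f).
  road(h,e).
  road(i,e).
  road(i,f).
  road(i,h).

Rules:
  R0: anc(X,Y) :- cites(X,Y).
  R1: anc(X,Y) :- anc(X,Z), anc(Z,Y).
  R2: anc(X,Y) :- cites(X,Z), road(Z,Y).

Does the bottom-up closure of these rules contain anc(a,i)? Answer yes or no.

round 1: derive anc(a,d) via R0 from cites(a,d)
round 1: derive anc(b,a) via R0 from cites(b,a)
round 1: derive anc(c,e) via R0 from cites(c,e)
round 1: derive anc(d,j) via R0 from cites(d,j)
round 1: derive anc(e,h) via R0 from cites(e,h)
round 1: derive anc(f,c) via R0 from cites(f,c)
round 1: derive anc(f,d) via R0 from cites(f,d)
round 1: derive anc(f,f) via R0 from cites(f,f)
round 1: derive anc(h,f) via R0 from cites(h,f)
round 1: derive anc(i,a) via R0 from cites(i,a)
round 1: derive anc(i,c) via R0 from cites(i,c)
round 1: derive anc(i,e) via R0 from cites(i,e)
round 1: derive anc(i,f) via R0 from cites(i,f)
round 1: derive anc(a,c) via R2 from cites(a,d), road(d,c)
round 1: derive anc(b,h) via R2 from cites(b,a), road(a,h)
round 1: derive anc(b,j) via R2 from cites(b,a), road(a,j)
round 1: derive anc(c,d) via R2 from cites(c,e), road(e,d)
round 1: derive anc(e,e) via R2 from cites(e,h), road(h,e)
round 1: derive anc(f,h) via R2 from cites(f,c), road(c,h)
round 1: derive anc(h,c) via R2 from cites(h,f), road(f,c)
round 1: derive anc(i,d) via R2 from cites(i,e), road(e,d)
round 1: derive anc(i,h) via R2 from cites(i,a), road(a,h)
round 1: derive anc(i,j) via R2 from cites(i,a), road(a,j)
round 2: derive anc(a,e) via R1 from anc(a,c), anc(c,e)
round 2: derive anc(a,j) via R1 from anc(a,d), anc(d,j)
round 2: derive anc(b,c) via R1 from anc(b,a), anc(a,c)
round 2: derive anc(b,d) via R1 from anc(b,a), anc(a,d)
round 2: derive anc(b,f) via R1 from anc(b,h), anc(h,f)
round 2: derive anc(c,h) via R1 from anc(c,e), anc(e,h)
round 2: derive anc(c,j) via R1 from anc(c,d), anc(d,j)
round 2: derive anc(e,c) via R1 from anc(e,h), anc(h,c)
round 2: derive anc(e,f) via R1 from anc(e,h), anc(h,f)
round 2: derive anc(f,e) via R1 from anc(f,c), anc(c,e)
round 2: derive anc(f,j) via R1 from anc(f,d), anc(d,j)
round 2: derive anc(h,d) via R1 from anc(h,c), anc(c,d)
round 2: derive anc(h,e) via R1 from anc(h,c), anc(c,e)
round 2: derive anc(h,h) via R1 from anc(h,f), anc(f,h)
round 3: derive anc(a,f) via R1 from anc(a,e), anc(e,f)
round 3: derive anc(a,h) via R1 from anc(a,c), anc(c,h)
round 3: derive anc(b,e) via R1 from anc(b,a), anc(a,e)
round 3: derive anc(c,c) via R1 from anc(c,e), anc(e,c)
round 3: derive anc(c,f) via R1 from anc(c,e), anc(e,f)
round 3: derive anc(e,d) via R1 from anc(e,c), anc(c,d)
round 3: derive anc(e,j) via R1 from anc(e,c), anc(c,j)
round 3: derive anc(h,j) via R1 from anc(h,c), anc(c,j)

no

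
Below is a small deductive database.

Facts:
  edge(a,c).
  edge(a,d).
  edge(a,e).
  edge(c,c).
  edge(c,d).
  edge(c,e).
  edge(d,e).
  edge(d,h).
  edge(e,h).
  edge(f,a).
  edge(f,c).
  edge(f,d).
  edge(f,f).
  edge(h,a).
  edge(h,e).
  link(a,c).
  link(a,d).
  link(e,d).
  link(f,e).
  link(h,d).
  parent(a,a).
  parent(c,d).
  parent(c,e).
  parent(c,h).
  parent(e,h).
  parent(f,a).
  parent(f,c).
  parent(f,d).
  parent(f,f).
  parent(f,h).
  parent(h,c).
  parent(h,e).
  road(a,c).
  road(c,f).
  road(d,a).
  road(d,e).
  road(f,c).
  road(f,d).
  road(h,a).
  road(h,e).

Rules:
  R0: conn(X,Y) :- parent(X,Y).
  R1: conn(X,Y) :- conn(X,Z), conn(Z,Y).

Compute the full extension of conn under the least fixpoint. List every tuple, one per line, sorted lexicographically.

round 1: derive conn(a,a) via R0 from parent(a,a)
round 1: derive conn(c,d) via R0 from parent(c,d)
round 1: derive conn(c,e) via R0 from parent(c,e)
round 1: derive conn(c,h) via R0 from parent(c,h)
round 1: derive conn(e,h) via R0 from parent(e,h)
round 1: derive conn(f,a) via R0 from parent(f,a)
round 1: derive conn(f,c) via R0 from parent(f,c)
round 1: derive conn(f,d) via R0 from parent(f,d)
round 1: derive conn(f,f) via R0 from parent(f,f)
round 1: derive conn(f,h) via R0 from parent(f,h)
round 1: derive conn(h,c) via R0 from parent(h,c)
round 1: derive conn(h,e) via R0 from parent(h,e)
round 2: derive conn(c,c) via R1 from conn(c,h), conn(h,c)
round 2: derive conn(e,c) via R1 from conn(e,h), conn(h,c)
round 2: derive conn(e,e) via R1 from conn(e,h), conn(h,e)
round 2: derive conn(f,e) via R1 from conn(f,c), conn(c,e)
round 2: derive conn(h,d) via R1 from conn(h,c), conn(c,d)
round 2: derive conn(h,h) via R1 from conn(h,c), conn(c,h)
round 3: derive conn(e,d) via R1 from conn(e,c), conn(c,d)

conn(a,a)
conn(c,c)
conn(c,d)
conn(c,e)
conn(c,h)
conn(e,c)
conn(e,d)
conn(e,e)
conn(e,h)
conn(f,a)
conn(f,c)
conn(f,d)
conn(f,e)
conn(f,f)
conn(f,h)
conn(h,c)
conn(h,d)
conn(h,e)
conn(h,h)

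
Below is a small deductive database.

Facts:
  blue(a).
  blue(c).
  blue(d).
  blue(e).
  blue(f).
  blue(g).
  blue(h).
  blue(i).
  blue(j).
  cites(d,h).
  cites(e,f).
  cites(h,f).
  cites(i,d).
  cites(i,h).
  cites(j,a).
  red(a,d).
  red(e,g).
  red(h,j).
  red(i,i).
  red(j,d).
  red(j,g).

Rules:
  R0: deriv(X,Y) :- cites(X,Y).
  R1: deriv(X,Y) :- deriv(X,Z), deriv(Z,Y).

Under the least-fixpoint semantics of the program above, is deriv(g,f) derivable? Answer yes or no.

no

round 1: derive deriv(d,h) via R0 from cites(d,h)
round 1: derive deriv(e,f) via R0 from cites(e,f)
round 1: derive deriv(h,f) via R0 from cites(h,f)
round 1: derive deriv(i,d) via R0 from cites(i,d)
round 1: derive deriv(i,h) via R0 from cites(i,h)
round 1: derive deriv(j,a) via R0 from cites(j,a)
round 2: derive deriv(d,f) via R1 from deriv(d,h), deriv(h,f)
round 2: derive deriv(i,f) via R1 from deriv(i,h), deriv(h,f)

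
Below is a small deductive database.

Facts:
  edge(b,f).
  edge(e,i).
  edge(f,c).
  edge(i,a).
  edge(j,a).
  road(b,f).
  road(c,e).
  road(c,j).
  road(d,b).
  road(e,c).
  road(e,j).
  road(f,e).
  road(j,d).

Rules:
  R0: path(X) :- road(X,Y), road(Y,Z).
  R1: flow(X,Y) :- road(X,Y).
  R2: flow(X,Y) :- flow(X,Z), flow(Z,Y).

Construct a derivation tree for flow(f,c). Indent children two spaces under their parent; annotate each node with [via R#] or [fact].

flow(f,c)  [via R2]
  flow(f,e)  [via R1]
    road(f,e)  [fact]
  flow(e,c)  [via R1]
    road(e,c)  [fact]

round 1: derive flow(b,f) via R1 from road(b,f)
round 1: derive flow(c,e) via R1 from road(c,e)
round 1: derive flow(c,j) via R1 from road(c,j)
round 1: derive flow(d,b) via R1 from road(d,b)
round 1: derive flow(e,c) via R1 from road(e,c)
round 1: derive flow(e,j) via R1 from road(e,j)
round 1: derive flow(f,e) via R1 from road(f,e)
round 1: derive flow(j,d) via R1 from road(j,d)
round 2: derive flow(b,e) via R2 from flow(b,f), flow(f,e)
round 2: derive flow(c,c) via R2 from flow(c,e), flow(e,c)
round 2: derive flow(c,d) via R2 from flow(c,j), flow(j,d)
round 2: derive flow(d,f) via R2 from flow(d,b), flow(b,f)
round 2: derive flow(e,d) via R2 from flow(e,j), flow(j,d)
round 2: derive flow(e,e) via R2 from flow(e,c), flow(c,e)
round 2: derive flow(f,c) via R2 from flow(f,e), flow(e,c)
round 2: derive flow(f,j) via R2 from flow(f,e), flow(e,j)
round 2: derive flow(j,b) via R2 from flow(j,d), flow(d,b)
round 3: derive flow(b,c) via R2 from flow(b,e), flow(e,c)
round 3: derive flow(b,d) via R2 from flow(b,e), flow(e,d)
round 3: derive flow(b,j) via R2 from flow(b,e), flow(e,j)
round 3: derive flow(c,b) via R2 from flow(c,d), flow(d,b)
round 3: derive flow(c,f) via R2 from flow(c,d), flow(d,f)
round 3: derive flow(d,c) via R2 from flow(d,f), flow(f,c)
round 3: derive flow(d,e) via R2 from flow(d,b), flow(b,e)
round 3: derive flow(d,j) via R2 from flow(d,f), flow(f,j)
round 3: derive flow(e,b) via R2 from flow(e,d), flow(d,b)
round 3: derive flow(e,f) via R2 from flow(e,d), flow(d,f)
round 3: derive flow(f,b) via R2 from flow(f,j), flow(j,b)
round 3: derive flow(f,d) via R2 from flow(f,c), flow(c,d)
round 3: derive flow(j,e) via R2 from flow(j,b), flow(b,e)
round 3: derive flow(j,f) via R2 from flow(j,b), flow(b,f)
round 4: derive flow(b,b) via R2 from flow(b,c), flow(c,b)
round 4: derive flow(d,d) via R2 from flow(d,b), flow(b,d)
round 4: derive flow(f,f) via R2 from flow(f,b), flow(b,f)
round 4: derive flow(j,c) via R2 from flow(j,b), flow(b,c)
round 4: derive flow(j,j) via R2 from flow(j,b), flow(b,j)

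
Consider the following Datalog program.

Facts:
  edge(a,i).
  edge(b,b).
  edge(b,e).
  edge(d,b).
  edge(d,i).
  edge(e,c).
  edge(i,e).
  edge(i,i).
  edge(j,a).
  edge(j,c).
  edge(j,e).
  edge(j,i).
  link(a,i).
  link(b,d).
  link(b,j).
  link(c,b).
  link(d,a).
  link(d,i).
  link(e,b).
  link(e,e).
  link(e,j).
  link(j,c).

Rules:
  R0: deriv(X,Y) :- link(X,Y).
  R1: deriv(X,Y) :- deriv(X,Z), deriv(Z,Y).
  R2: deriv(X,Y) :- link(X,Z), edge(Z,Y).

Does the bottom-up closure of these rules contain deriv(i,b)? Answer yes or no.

no

round 1: derive deriv(a,i) via R0 from link(a,i)
round 1: derive deriv(b,d) via R0 from link(b,d)
round 1: derive deriv(b,j) via R0 from link(b,j)
round 1: derive deriv(c,b) via R0 from link(c,b)
round 1: derive deriv(d,a) via R0 from link(d,a)
round 1: derive deriv(d,i) via R0 from link(d,i)
round 1: derive deriv(e,b) via R0 from link(e,b)
round 1: derive deriv(e,e) via R0 from link(e,e)
round 1: derive deriv(e,j) via R0 from link(e,j)
round 1: derive deriv(j,c) via R0 from link(j,c)
round 1: derive deriv(a,e) via R2 from link(a,i), edge(i,e)
round 1: derive deriv(b,a) via R2 from link(b,j), edge(j,a)
round 1: derive deriv(b,b) via R2 from link(b,d), edge(d,b)
round 1: derive deriv(b,c) via R2 from link(b,j), edge(j,c)
round 1: derive deriv(b,e) via R2 from link(b,j), edge(j,e)
round 1: derive deriv(b,i) via R2 from link(b,d), edge(d,i)
round 1: derive deriv(c,e) via R2 from link(c,b), edge(b,e)
round 1: derive deriv(d,e) via R2 from link(d,i), edge(i,e)
round 1: derive deriv(e,a) via R2 from link(e,j), edge(j,a)
round 1: derive deriv(e,c) via R2 from link(e,e), edge(e,c)
round 1: derive deriv(e,i) via R2 from link(e,j), edge(j,i)
round 2: derive deriv(a,a) via R1 from deriv(a,e), deriv(e,a)
round 2: derive deriv(a,b) via R1 from deriv(a,e), deriv(e,b)
round 2: derive deriv(a,c) via R1 from deriv(a,e), deriv(e,c)
round 2: derive deriv(a,j) via R1 from deriv(a,e), deriv(e,j)
round 2: derive deriv(c,a) via R1 from deriv(c,b), deriv(b,a)
round 2: derive deriv(c,c) via R1 from deriv(c,b), deriv(b,c)
round 2: derive deriv(c,d) via R1 from deriv(c,b), deriv(b,d)
round 2: derive deriv(c,i) via R1 from deriv(c,b), deriv(b,i)
round 2: derive deriv(c,j) via R1 from deriv(c,b), deriv(b,j)
round 2: derive deriv(d,b) via R1 from deriv(d,e), deriv(e,b)
round 2: derive deriv(d,c) via R1 from deriv(d,e), deriv(e,c)
round 2: derive deriv(d,j) via R1 from deriv(d,e), deriv(e,j)
round 2: derive deriv(e,d) via R1 from deriv(e,b), deriv(b,d)
round 2: derive deriv(j,b) via R1 from deriv(j,c), deriv(c,b)
round 2: derive deriv(j,e) via R1 from deriv(j,c), deriv(c,e)
round 3: derive deriv(a,d) via R1 from deriv(a,b), deriv(b,d)
round 3: derive deriv(d,d) via R1 from deriv(d,b), deriv(b,d)
round 3: derive deriv(j,a) via R1 from deriv(j,b), deriv(b,a)
round 3: derive deriv(j,d) via R1 from deriv(j,b), deriv(b,d)
round 3: derive deriv(j,i) via R1 from deriv(j,b), deriv(b,i)
round 3: derive deriv(j,j) via R1 from deriv(j,b), deriv(b,j)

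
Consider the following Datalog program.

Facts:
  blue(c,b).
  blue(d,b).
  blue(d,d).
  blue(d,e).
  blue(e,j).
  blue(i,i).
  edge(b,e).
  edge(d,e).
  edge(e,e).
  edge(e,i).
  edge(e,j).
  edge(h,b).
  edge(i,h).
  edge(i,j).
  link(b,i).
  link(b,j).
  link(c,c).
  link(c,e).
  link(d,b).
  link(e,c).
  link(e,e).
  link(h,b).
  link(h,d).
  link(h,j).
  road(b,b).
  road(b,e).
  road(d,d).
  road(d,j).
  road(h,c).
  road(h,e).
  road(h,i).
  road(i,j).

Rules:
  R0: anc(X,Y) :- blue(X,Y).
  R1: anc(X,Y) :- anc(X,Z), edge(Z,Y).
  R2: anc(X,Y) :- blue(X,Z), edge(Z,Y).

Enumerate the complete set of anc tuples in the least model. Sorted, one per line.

anc(c,b)
anc(c,e)
anc(c,h)
anc(c,i)
anc(c,j)
anc(d,b)
anc(d,d)
anc(d,e)
anc(d,h)
anc(d,i)
anc(d,j)
anc(e,j)
anc(i,b)
anc(i,e)
anc(i,h)
anc(i,i)
anc(i,j)

round 1: derive anc(c,b) via R0 from blue(c,b)
round 1: derive anc(d,b) via R0 from blue(d,b)
round 1: derive anc(d,d) via R0 from blue(d,d)
round 1: derive anc(d,e) via R0 from blue(d,e)
round 1: derive anc(e,j) via R0 from blue(e,j)
round 1: derive anc(i,i) via R0 from blue(i,i)
round 1: derive anc(c,e) via R2 from blue(c,b), edge(b,e)
round 1: derive anc(d,i) via R2 from blue(d,e), edge(e,i)
round 1: derive anc(d,j) via R2 from blue(d,e), edge(e,j)
round 1: derive anc(i,h) via R2 from blue(i,i), edge(i,h)
round 1: derive anc(i,j) via R2 from blue(i,i), edge(i,j)
round 2: derive anc(c,i) via R1 from anc(c,e), edge(e,i)
round 2: derive anc(c,j) via R1 from anc(c,e), edge(e,j)
round 2: derive anc(d,h) via R1 from anc(d,i), edge(i,h)
round 2: derive anc(i,b) via R1 from anc(i,h), edge(h,b)
round 3: derive anc(c,h) via R1 from anc(c,i), edge(i,h)
round 3: derive anc(i,e) via R1 from anc(i,b), edge(b,e)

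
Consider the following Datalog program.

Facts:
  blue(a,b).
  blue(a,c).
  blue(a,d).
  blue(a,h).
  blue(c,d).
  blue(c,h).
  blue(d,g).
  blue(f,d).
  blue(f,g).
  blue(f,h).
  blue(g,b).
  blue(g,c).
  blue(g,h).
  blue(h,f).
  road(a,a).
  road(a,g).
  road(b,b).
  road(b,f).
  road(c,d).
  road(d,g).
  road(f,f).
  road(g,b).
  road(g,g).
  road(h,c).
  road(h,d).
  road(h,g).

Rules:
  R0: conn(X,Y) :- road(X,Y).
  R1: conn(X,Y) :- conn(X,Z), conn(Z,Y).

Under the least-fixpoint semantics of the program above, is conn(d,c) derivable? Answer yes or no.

round 1: derive conn(a,a) via R0 from road(a,a)
round 1: derive conn(a,g) via R0 from road(a,g)
round 1: derive conn(b,b) via R0 from road(b,b)
round 1: derive conn(b,f) via R0 from road(b,f)
round 1: derive conn(c,d) via R0 from road(c,d)
round 1: derive conn(d,g) via R0 from road(d,g)
round 1: derive conn(f,f) via R0 from road(f,f)
round 1: derive conn(g,b) via R0 from road(g,b)
round 1: derive conn(g,g) via R0 from road(g,g)
round 1: derive conn(h,c) via R0 from road(h,c)
round 1: derive conn(h,d) via R0 from road(h,d)
round 1: derive conn(h,g) via R0 from road(h,g)
round 2: derive conn(a,b) via R1 from conn(a,g), conn(g,b)
round 2: derive conn(c,g) via R1 from conn(c,d), conn(d,g)
round 2: derive conn(d,b) via R1 from conn(d,g), conn(g,b)
round 2: derive conn(g,f) via R1 from conn(g,b), conn(b,f)
round 2: derive conn(h,b) via R1 from conn(h,g), conn(g,b)
round 3: derive conn(a,f) via R1 from conn(a,b), conn(b,f)
round 3: derive conn(c,b) via R1 from conn(c,d), conn(d,b)
round 3: derive conn(c,f) via R1 from conn(c,g), conn(g,f)
round 3: derive conn(d,f) via R1 from conn(d,b), conn(b,f)
round 3: derive conn(h,f) via R1 from conn(h,b), conn(b,f)

no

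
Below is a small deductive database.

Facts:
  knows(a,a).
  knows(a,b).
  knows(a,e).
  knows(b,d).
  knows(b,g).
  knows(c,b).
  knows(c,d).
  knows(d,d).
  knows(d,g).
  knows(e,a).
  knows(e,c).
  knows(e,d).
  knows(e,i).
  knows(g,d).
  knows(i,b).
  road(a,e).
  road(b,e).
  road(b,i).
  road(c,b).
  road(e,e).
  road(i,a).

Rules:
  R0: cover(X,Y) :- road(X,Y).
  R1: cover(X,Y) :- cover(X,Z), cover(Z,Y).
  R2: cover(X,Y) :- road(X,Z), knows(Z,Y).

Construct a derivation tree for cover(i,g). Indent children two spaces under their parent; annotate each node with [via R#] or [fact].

round 1: derive cover(a,e) via R0 from road(a,e)
round 1: derive cover(b,e) via R0 from road(b,e)
round 1: derive cover(b,i) via R0 from road(b,i)
round 1: derive cover(c,b) via R0 from road(c,b)
round 1: derive cover(e,e) via R0 from road(e,e)
round 1: derive cover(i,a) via R0 from road(i,a)
round 1: derive cover(a,a) via R2 from road(a,e), knows(e,a)
round 1: derive cover(a,c) via R2 from road(a,e), knows(e,c)
round 1: derive cover(a,d) via R2 from road(a,e), knows(e,d)
round 1: derive cover(a,i) via R2 from road(a,e), knows(e,i)
round 1: derive cover(b,a) via R2 from road(b,e), knows(e,a)
round 1: derive cover(b,b) via R2 from road(b,i), knows(i,b)
round 1: derive cover(b,c) via R2 from road(b,e), knows(e,c)
round 1: derive cover(b,d) via R2 from road(b,e), knows(e,d)
round 1: derive cover(c,d) via R2 from road(c,b), knows(b,d)
round 1: derive cover(c,g) via R2 from road(c,b), knows(b,g)
round 1: derive cover(e,a) via R2 from road(e,e), knows(e,a)
round 1: derive cover(e,c) via R2 from road(e,e), knows(e,c)
round 1: derive cover(e,d) via R2 from road(e,e), knows(e,d)
round 1: derive cover(e,i) via R2 from road(e,e), knows(e,i)
round 1: derive cover(i,b) via R2 from road(i,a), knows(a,b)
round 1: derive cover(i,e) via R2 from road(i,a), knows(a,e)
round 2: derive cover(a,b) via R1 from cover(a,c), cover(c,b)
round 2: derive cover(a,g) via R1 from cover(a,c), cover(c,g)
round 2: derive cover(b,g) via R1 from cover(b,c), cover(c,g)
round 2: derive cover(c,a) via R1 from cover(c,b), cover(b,a)
round 2: derive cover(c,c) via R1 from cover(c,b), cover(b,c)
round 2: derive cover(c,e) via R1 from cover(c,b), cover(b,e)
round 2: derive cover(c,i) via R1 from cover(c,b), cover(b,i)
round 2: derive cover(e,b) via R1 from cover(e,c), cover(c,b)
round 2: derive cover(e,g) via R1 from cover(e,c), cover(c,g)
round 2: derive cover(i,c) via R1 from cover(i,a), cover(a,c)
round 2: derive cover(i,d) via R1 from cover(i,a), cover(a,d)
round 2: derive cover(i,i) via R1 from cover(i,a), cover(a,i)
round 3: derive cover(i,g) via R1 from cover(i,a), cover(a,g)

cover(i,g)  [via R1]
  cover(i,a)  [via R0]
    road(i,a)  [fact]
  cover(a,g)  [via R1]
    cover(a,c)  [via R2]
      road(a,e)  [fact]
      knows(e,c)  [fact]
    cover(c,g)  [via R2]
      road(c,b)  [fact]
      knows(b,g)  [fact]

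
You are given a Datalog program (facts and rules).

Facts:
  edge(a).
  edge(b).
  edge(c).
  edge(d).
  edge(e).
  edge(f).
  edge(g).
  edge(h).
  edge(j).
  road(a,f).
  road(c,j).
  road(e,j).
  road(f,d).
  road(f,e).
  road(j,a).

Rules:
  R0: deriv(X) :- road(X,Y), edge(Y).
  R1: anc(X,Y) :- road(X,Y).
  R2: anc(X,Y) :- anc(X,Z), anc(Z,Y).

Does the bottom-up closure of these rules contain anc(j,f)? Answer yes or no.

round 1: derive anc(a,f) via R1 from road(a,f)
round 1: derive anc(c,j) via R1 from road(c,j)
round 1: derive anc(e,j) via R1 from road(e,j)
round 1: derive anc(f,d) via R1 from road(f,d)
round 1: derive anc(f,e) via R1 from road(f,e)
round 1: derive anc(j,a) via R1 from road(j,a)
round 2: derive anc(a,d) via R2 from anc(a,f), anc(f,d)
round 2: derive anc(a,e) via R2 from anc(a,f), anc(f,e)
round 2: derive anc(c,a) via R2 from anc(c,j), anc(j,a)
round 2: derive anc(e,a) via R2 from anc(e,j), anc(j,a)
round 2: derive anc(f,j) via R2 from anc(f,e), anc(e,j)
round 2: derive anc(j,f) via R2 from anc(j,a), anc(a,f)
round 3: derive anc(a,a) via R2 from anc(a,e), anc(e,a)
round 3: derive anc(a,j) via R2 from anc(a,e), anc(e,j)
round 3: derive anc(c,d) via R2 from anc(c,a), anc(a,d)
round 3: derive anc(c,e) via R2 from anc(c,a), anc(a,e)
round 3: derive anc(c,f) via R2 from anc(c,a), anc(a,f)
round 3: derive anc(e,d) via R2 from anc(e,a), anc(a,d)
round 3: derive anc(e,e) via R2 from anc(e,a), anc(a,e)
round 3: derive anc(e,f) via R2 from anc(e,a), anc(a,f)
round 3: derive anc(f,a) via R2 from anc(f,e), anc(e,a)
round 3: derive anc(f,f) via R2 from anc(f,j), anc(j,f)
round 3: derive anc(j,d) via R2 from anc(j,a), anc(a,d)
round 3: derive anc(j,e) via R2 from anc(j,a), anc(a,e)
round 3: derive anc(j,j) via R2 from anc(j,f), anc(f,j)

yes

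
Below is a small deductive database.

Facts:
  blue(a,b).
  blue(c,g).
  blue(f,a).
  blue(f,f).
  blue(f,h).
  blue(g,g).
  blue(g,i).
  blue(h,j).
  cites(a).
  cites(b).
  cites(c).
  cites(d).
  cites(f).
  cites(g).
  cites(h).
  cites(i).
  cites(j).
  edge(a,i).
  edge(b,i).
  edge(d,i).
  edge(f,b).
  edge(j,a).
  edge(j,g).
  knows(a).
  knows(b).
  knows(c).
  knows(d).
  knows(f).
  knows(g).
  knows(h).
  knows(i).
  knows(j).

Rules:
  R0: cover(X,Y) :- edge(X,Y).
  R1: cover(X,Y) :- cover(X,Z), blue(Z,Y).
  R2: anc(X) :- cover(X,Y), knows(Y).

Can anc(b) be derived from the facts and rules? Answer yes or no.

round 1: derive cover(a,i) via R0 from edge(a,i)
round 1: derive cover(b,i) via R0 from edge(b,i)
round 1: derive cover(d,i) via R0 from edge(d,i)
round 1: derive cover(f,b) via R0 from edge(f,b)
round 1: derive cover(j,a) via R0 from edge(j,a)
round 1: derive cover(j,g) via R0 from edge(j,g)
round 2: derive cover(j,b) via R1 from cover(j,a), blue(a,b)
round 2: derive cover(j,i) via R1 from cover(j,g), blue(g,i)
round 2: derive anc(a) via R2 from cover(a,i), knows(i)
round 2: derive anc(b) via R2 from cover(b,i), knows(i)
round 2: derive anc(d) via R2 from cover(d,i), knows(i)
round 2: derive anc(f) via R2 from cover(f,b), knows(b)
round 2: derive anc(j) via R2 from cover(j,a), knows(a)

yes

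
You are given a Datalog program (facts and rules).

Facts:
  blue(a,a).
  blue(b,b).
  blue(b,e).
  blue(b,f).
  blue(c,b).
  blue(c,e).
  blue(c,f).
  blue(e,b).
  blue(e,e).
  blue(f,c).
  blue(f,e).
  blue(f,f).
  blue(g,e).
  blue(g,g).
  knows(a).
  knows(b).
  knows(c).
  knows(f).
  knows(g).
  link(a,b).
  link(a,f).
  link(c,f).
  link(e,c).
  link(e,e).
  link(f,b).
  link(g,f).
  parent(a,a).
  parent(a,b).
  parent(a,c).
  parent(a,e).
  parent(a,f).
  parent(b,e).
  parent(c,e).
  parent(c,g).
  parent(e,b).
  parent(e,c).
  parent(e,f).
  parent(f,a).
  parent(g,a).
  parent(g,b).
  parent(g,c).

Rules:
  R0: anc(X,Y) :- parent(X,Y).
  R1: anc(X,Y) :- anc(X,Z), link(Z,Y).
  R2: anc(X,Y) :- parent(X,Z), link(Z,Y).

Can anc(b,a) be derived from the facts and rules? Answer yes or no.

no

round 1: derive anc(a,a) via R0 from parent(a,a)
round 1: derive anc(a,b) via R0 from parent(a,b)
round 1: derive anc(a,c) via R0 from parent(a,c)
round 1: derive anc(a,e) via R0 from parent(a,e)
round 1: derive anc(a,f) via R0 from parent(a,f)
round 1: derive anc(b,e) via R0 from parent(b,e)
round 1: derive anc(c,e) via R0 from parent(c,e)
round 1: derive anc(c,g) via R0 from parent(c,g)
round 1: derive anc(e,b) via R0 from parent(e,b)
round 1: derive anc(e,c) via R0 from parent(e,c)
round 1: derive anc(e,f) via R0 from parent(e,f)
round 1: derive anc(f,a) via R0 from parent(f,a)
round 1: derive anc(g,a) via R0 from parent(g,a)
round 1: derive anc(g,b) via R0 from parent(g,b)
round 1: derive anc(g,c) via R0 from parent(g,c)
round 1: derive anc(b,c) via R2 from parent(b,e), link(e,c)
round 1: derive anc(c,c) via R2 from parent(c,e), link(e,c)
round 1: derive anc(c,f) via R2 from parent(c,g), link(g,f)
round 1: derive anc(f,b) via R2 from parent(f,a), link(a,b)
round 1: derive anc(f,f) via R2 from parent(f,a), link(a,f)
round 1: derive anc(g,f) via R2 from parent(g,a), link(a,f)
round 2: derive anc(b,f) via R1 from anc(b,c), link(c,f)
round 2: derive anc(c,b) via R1 from anc(c,f), link(f,b)
round 3: derive anc(b,b) via R1 from anc(b,f), link(f,b)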